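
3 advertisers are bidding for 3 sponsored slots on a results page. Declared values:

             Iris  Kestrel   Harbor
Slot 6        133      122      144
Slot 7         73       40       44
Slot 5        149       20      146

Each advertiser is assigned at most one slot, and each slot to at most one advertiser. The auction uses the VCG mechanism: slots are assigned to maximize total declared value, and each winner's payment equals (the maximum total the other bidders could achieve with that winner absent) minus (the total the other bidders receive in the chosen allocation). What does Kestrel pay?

Efficient allocation: Iris→Slot 7 ($73), Kestrel→Slot 6 ($122), Harbor→Slot 5 ($146); total welfare W = $341.
Kestrel receives Slot 6 at value $122, so the others get W − 122 = $219.
Without Kestrel: best allocation of the remaining 2 bidders over all 3 slots is Iris→Slot 5 ($149), Harbor→Slot 6 ($144), total $293.
VCG payment = (others' best without Kestrel) − (others' welfare with Kestrel) = 293 − 219 = $74.

Kestrel pays $74.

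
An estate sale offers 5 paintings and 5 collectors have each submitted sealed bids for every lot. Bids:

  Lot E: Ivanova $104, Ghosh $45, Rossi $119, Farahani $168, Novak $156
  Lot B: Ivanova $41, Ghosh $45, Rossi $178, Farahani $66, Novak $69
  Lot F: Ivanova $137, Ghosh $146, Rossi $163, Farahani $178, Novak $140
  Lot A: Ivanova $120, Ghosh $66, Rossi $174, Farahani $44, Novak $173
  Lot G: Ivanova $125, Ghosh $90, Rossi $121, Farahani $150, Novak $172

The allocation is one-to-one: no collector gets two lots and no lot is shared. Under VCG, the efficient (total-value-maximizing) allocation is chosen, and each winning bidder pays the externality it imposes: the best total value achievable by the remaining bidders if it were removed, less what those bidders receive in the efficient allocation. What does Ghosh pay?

Efficient allocation: Ivanova→Lot G ($125), Ghosh→Lot F ($146), Rossi→Lot B ($178), Farahani→Lot E ($168), Novak→Lot A ($173); total welfare W = $790.
Ghosh receives Lot F at value $146, so the others get W − 146 = $644.
Without Ghosh: best allocation of the remaining 4 bidders over all 5 lots is Ivanova→Lot F ($137), Rossi→Lot B ($178), Farahani→Lot E ($168), Novak→Lot A ($173), total $656.
VCG payment = (others' best without Ghosh) − (others' welfare with Ghosh) = 656 − 644 = $12.

Ghosh pays $12.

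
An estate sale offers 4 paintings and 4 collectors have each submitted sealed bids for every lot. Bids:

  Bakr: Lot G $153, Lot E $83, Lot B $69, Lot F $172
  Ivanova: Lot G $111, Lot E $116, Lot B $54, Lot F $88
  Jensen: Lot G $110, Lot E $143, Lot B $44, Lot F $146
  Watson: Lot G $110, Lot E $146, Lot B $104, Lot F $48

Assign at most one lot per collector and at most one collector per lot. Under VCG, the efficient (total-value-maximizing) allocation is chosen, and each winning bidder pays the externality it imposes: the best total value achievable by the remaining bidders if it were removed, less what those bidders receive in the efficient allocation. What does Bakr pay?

Efficient allocation: Bakr→Lot F ($172), Ivanova→Lot G ($111), Jensen→Lot E ($143), Watson→Lot B ($104); total welfare W = $530.
Bakr receives Lot F at value $172, so the others get W − 172 = $358.
Without Bakr: best allocation of the remaining 3 bidders over all 4 lots is Ivanova→Lot G ($111), Jensen→Lot F ($146), Watson→Lot E ($146), total $403.
VCG payment = (others' best without Bakr) − (others' welfare with Bakr) = 403 − 358 = $45.

Bakr pays $45.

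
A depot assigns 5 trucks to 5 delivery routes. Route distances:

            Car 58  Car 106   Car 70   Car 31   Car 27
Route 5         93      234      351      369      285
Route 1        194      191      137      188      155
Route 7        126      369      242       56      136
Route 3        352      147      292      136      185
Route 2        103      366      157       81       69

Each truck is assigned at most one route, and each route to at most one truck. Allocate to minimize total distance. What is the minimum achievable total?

Min total: 502 km

This is a one-to-one assignment (minimum-cost bipartite matching).
Optimal: Car 58→Route 5 (93 km), Car 106→Route 3 (147 km), Car 70→Route 1 (137 km), Car 31→Route 7 (56 km), Car 27→Route 2 (69 km) — total 93+147+137+56+69 = 502 km.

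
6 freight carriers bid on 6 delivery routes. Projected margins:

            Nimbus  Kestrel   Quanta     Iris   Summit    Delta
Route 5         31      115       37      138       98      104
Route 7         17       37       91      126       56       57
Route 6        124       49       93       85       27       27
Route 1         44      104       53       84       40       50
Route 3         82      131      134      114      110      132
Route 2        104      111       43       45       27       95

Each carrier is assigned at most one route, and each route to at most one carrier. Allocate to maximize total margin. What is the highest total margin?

Optimal: Nimbus→Route 6 ($124k), Kestrel→Route 1 ($104k), Quanta→Route 3 ($134k), Iris→Route 7 ($126k), Summit→Route 5 ($98k), Delta→Route 2 ($95k) — total 124+104+134+126+98+95 = $681k.
Max-entry greedy (repeatedly take the single best remaining cell) gives $604k, worse by 77.
Next-best assignment: Nimbus→Route 6, Kestrel→Route 1, Quanta→Route 7, Iris→Route 5, Summit→Route 3, Delta→Route 2 = $662k.
Swapping Nimbus↔Delta (Nimbus→Route 2 $104k, Delta→Route 6 $27k) loses 88.

Max total: $681k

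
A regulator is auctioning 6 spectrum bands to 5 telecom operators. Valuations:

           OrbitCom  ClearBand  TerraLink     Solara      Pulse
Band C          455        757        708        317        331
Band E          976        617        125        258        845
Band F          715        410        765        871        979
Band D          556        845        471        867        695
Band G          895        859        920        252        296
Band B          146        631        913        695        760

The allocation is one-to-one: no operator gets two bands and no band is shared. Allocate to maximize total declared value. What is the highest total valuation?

Optimal: OrbitCom→Band E ($976M), ClearBand→Band G ($859M), TerraLink→Band B ($913M), Solara→Band D ($867M), Pulse→Band F ($979M) — total 976+859+913+867+979 = $4594M.
Row-greedy (each operator in turn takes its best remaining band) gives $4314M, worse by 280.
Swapping Solara↔OrbitCom (Solara→Band E $258M, OrbitCom→Band D $556M) loses 1029.

Maximum total: $4594M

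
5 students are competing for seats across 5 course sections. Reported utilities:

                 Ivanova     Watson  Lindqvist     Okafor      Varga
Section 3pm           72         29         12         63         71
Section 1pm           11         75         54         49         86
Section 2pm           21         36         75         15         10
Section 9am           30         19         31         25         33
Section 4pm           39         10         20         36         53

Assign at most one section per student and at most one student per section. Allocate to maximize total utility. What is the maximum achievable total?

Optimal: Ivanova→Section 3pm (72 points), Watson→Section 1pm (75 points), Lindqvist→Section 2pm (75 points), Okafor→Section 9am (25 points), Varga→Section 4pm (53 points) — total 72+75+75+25+53 = 300 points.
Column-greedy (each section in turn goes to its best remaining student) gives 268 points, worse by 32.
Next-best assignment: Ivanova→Section 9am, Watson→Section 1pm, Lindqvist→Section 2pm, Okafor→Section 3pm, Varga→Section 4pm = 296 points.

Maximum total: 300 points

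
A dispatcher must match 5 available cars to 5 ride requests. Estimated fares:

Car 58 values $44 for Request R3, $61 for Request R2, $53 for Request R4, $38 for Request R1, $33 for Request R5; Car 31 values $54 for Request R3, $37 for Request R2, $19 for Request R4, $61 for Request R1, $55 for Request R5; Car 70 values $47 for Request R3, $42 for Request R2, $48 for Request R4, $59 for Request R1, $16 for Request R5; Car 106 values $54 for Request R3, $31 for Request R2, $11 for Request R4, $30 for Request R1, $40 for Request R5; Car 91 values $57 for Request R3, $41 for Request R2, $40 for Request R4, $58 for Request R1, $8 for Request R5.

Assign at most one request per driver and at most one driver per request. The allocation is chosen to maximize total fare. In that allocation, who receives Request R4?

Optimal: Car 58→Request R2 ($61), Car 31→Request R5 ($55), Car 70→Request R4 ($48), Car 106→Request R3 ($54), Car 91→Request R1 ($58) — total 61+55+48+54+58 = $276.
Column-greedy (each request in turn goes to its best remaining driver) gives $267, worse by 9.
Car 70's own top request is Request R1 ($59), but forcing Car 70→Request R1 and reassigning the rest optimally gives only $269 — worse by 7.

Car 70 receives Request R4.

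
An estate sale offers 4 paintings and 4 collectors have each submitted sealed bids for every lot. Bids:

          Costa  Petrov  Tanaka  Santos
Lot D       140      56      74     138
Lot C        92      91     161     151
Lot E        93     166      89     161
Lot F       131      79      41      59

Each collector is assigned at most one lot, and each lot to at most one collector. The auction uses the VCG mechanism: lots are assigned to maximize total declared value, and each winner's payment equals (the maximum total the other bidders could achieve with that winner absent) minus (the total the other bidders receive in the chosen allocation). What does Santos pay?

Efficient allocation: Costa→Lot F ($131), Petrov→Lot E ($166), Tanaka→Lot C ($161), Santos→Lot D ($138); total welfare W = $596.
Santos receives Lot D at value $138, so the others get W − 138 = $458.
Without Santos: best allocation of the remaining 3 bidders over all 4 lots is Costa→Lot D ($140), Petrov→Lot E ($166), Tanaka→Lot C ($161), total $467.
VCG payment = (others' best without Santos) − (others' welfare with Santos) = 467 − 458 = $9.

Santos pays $9.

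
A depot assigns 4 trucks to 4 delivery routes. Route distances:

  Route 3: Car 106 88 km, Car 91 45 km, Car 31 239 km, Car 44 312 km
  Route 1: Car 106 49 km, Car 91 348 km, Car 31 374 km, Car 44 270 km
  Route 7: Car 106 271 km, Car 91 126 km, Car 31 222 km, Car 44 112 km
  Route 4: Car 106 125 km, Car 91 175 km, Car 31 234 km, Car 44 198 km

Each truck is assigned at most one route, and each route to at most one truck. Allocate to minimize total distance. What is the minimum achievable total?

Optimal: Car 106→Route 1 (49 km), Car 91→Route 3 (45 km), Car 31→Route 4 (234 km), Car 44→Route 7 (112 km) — total 49+45+234+112 = 440 km.
Row-greedy (each truck in turn takes its cheapest remaining route) gives 514 km, worse by 74.

Min total: 440 km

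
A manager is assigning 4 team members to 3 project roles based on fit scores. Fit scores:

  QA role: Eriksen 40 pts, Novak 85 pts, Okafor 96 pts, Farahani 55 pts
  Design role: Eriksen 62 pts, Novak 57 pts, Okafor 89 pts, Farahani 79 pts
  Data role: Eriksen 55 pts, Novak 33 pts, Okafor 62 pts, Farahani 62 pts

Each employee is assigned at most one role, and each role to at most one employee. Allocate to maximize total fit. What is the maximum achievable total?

Maximum total: 236 pts

Optimal: Novak→QA role (85 pts), Okafor→Design role (89 pts), Farahani→Data role (62 pts) — total 85+89+62 = 236 pts.
Column-greedy (each role in turn goes to its best remaining employee) gives 230 pts, worse by 6.
Swapping Okafor↔Novak (Okafor→QA role 96 pts, Novak→Design role 57 pts) loses 21.
Checked against all permutations: 236 pts is optimal.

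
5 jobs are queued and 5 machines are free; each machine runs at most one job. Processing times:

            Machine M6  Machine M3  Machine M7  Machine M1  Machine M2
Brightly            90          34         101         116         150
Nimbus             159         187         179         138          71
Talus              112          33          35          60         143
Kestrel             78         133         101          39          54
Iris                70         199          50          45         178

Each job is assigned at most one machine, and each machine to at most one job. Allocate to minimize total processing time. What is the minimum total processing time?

Optimal: Brightly→Machine M3 (34 min), Nimbus→Machine M2 (71 min), Talus→Machine M7 (35 min), Kestrel→Machine M1 (39 min), Iris→Machine M6 (70 min) — total 34+71+35+39+70 = 249 min.
Swapping Talus↔Brightly (Talus→Machine M3 33 min, Brightly→Machine M7 101 min) adds 65.

Minimum total: 249 min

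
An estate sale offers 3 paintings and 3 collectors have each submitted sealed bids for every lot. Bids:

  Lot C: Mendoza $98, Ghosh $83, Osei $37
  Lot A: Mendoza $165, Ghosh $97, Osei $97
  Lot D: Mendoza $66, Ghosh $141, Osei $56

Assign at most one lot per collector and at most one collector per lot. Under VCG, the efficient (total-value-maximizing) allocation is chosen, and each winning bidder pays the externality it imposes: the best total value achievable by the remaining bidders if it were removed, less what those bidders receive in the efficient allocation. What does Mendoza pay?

Efficient allocation: Mendoza→Lot A ($165), Ghosh→Lot D ($141), Osei→Lot C ($37); total welfare W = $343.
Mendoza receives Lot A at value $165, so the others get W − 165 = $178.
Without Mendoza: best allocation of the remaining 2 bidders over all 3 lots is Ghosh→Lot D ($141), Osei→Lot A ($97), total $238.
VCG payment = (others' best without Mendoza) − (others' welfare with Mendoza) = 238 − 178 = $60.

Mendoza pays $60.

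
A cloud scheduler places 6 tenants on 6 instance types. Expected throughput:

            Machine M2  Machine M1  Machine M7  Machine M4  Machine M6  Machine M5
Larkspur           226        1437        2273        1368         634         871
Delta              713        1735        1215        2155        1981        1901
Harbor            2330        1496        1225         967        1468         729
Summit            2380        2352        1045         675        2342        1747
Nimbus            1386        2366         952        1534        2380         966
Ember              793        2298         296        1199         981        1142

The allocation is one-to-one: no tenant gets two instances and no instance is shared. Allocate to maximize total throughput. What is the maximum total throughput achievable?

Max total: 13183 ops/s

Optimal: Larkspur→Machine M7 (2273 ops/s), Delta→Machine M4 (2155 ops/s), Harbor→Machine M2 (2330 ops/s), Summit→Machine M5 (1747 ops/s), Nimbus→Machine M6 (2380 ops/s), Ember→Machine M1 (2298 ops/s) — total 2273+2155+2330+1747+2380+2298 = 13183 ops/s.
Max-entry greedy (repeatedly take the single best remaining cell) gives 12215 ops/s, worse by 968.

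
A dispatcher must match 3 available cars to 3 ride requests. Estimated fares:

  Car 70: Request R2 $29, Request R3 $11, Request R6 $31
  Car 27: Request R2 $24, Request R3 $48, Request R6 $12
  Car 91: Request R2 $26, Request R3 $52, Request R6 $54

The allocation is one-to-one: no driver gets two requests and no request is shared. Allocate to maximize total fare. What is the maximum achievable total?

Optimal: Car 70→Request R2 ($29), Car 27→Request R3 ($48), Car 91→Request R6 ($54) — total 29+48+54 = $131.
Row-greedy (each driver in turn takes its best remaining request) gives $105, worse by 26.
Swapping Car 91↔Car 27 (Car 91→Request R3 $52, Car 27→Request R6 $12) loses 38.

Max total: $131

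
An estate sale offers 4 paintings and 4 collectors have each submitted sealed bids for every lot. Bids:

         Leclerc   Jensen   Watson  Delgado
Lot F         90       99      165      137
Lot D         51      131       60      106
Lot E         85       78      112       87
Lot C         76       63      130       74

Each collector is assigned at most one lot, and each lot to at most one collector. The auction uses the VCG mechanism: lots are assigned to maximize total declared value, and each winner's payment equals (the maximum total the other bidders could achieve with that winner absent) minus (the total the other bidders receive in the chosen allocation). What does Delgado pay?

Delgado pays $35.

Efficient allocation: Leclerc→Lot E ($85), Jensen→Lot D ($131), Watson→Lot C ($130), Delgado→Lot F ($137); total welfare W = $483.
Delgado receives Lot F at value $137, so the others get W − 137 = $346.
Without Delgado: best allocation of the remaining 3 bidders over all 4 lots is Leclerc→Lot E ($85), Jensen→Lot D ($131), Watson→Lot F ($165), total $381.
VCG payment = (others' best without Delgado) − (others' welfare with Delgado) = 381 − 346 = $35.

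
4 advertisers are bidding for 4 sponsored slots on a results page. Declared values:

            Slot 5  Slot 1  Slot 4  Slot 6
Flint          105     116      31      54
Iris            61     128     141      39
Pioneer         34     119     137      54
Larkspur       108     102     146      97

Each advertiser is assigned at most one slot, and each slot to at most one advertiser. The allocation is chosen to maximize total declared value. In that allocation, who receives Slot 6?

This is a one-to-one assignment (maximum-weight bipartite matching).
Optimal: Flint→Slot 5 ($105), Iris→Slot 1 ($128), Pioneer→Slot 4 ($137), Larkspur→Slot 6 ($97) — total 105+128+137+97 = $467.
Column-greedy (each slot in turn goes to its best remaining advertiser) gives $427, worse by 40.
Next-best assignment: Flint→Slot 5, Iris→Slot 4, Pioneer→Slot 1, Larkspur→Slot 6 = $462.
No other one-to-one assignment exceeds $467.
Larkspur's own top slot is Slot 4 ($146), but forcing Larkspur→Slot 4 and reassigning the rest optimally gives only $433 — worse by 34.

Larkspur receives Slot 6.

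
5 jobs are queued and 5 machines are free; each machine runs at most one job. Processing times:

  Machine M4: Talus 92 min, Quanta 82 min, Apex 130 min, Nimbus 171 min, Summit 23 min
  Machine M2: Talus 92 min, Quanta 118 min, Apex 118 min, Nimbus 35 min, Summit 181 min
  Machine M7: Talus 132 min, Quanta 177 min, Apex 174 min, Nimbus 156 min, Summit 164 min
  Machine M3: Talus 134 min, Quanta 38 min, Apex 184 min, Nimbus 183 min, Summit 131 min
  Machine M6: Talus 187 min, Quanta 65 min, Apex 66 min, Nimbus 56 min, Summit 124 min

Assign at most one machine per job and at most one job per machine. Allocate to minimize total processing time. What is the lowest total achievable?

Minimum total: 294 min

This is the linear assignment problem.
Optimal: Talus→Machine M7 (132 min), Quanta→Machine M3 (38 min), Apex→Machine M6 (66 min), Nimbus→Machine M2 (35 min), Summit→Machine M4 (23 min) — total 132+38+66+35+23 = 294 min.
Row-greedy (each job in turn takes its cheapest remaining machine) gives 395 min, worse by 101.
Next-best assignment: Talus→Machine M7, Quanta→Machine M3, Apex→Machine M2, Nimbus→Machine M6, Summit→Machine M4 = 367 min.
Swapping Summit↔Apex (Summit→Machine M6 124 min, Apex→Machine M4 130 min) adds 165.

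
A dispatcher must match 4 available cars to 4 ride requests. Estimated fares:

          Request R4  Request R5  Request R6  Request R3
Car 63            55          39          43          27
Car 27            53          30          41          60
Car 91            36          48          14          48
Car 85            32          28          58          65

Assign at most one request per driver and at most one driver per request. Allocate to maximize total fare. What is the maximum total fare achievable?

Optimal: Car 63→Request R4 ($55), Car 27→Request R3 ($60), Car 91→Request R5 ($48), Car 85→Request R6 ($58) — total 55+60+48+58 = $221.
Max-entry greedy (repeatedly take the single best remaining cell) gives $209, worse by 12.
Checked against all permutations: $221 is optimal.

Maximum total: $221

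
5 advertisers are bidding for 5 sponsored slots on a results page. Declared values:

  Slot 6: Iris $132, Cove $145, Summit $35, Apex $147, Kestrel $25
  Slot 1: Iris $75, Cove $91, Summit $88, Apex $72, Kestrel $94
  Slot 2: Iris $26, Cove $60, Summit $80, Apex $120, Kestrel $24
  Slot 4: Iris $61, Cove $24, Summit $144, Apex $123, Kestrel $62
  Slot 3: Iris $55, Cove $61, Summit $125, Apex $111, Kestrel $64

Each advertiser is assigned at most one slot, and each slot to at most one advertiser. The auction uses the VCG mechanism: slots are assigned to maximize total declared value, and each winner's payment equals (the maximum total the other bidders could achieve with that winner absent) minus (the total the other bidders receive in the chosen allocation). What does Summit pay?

Efficient allocation: Iris→Slot 3 ($55), Cove→Slot 6 ($145), Summit→Slot 4 ($144), Apex→Slot 2 ($120), Kestrel→Slot 1 ($94); total welfare W = $558.
Summit receives Slot 4 at value $144, so the others get W − 144 = $414.
Without Summit: best allocation of the remaining 4 bidders over all 5 slots is Iris→Slot 4 ($61), Cove→Slot 6 ($145), Apex→Slot 2 ($120), Kestrel→Slot 1 ($94), total $420.
VCG payment = (others' best without Summit) − (others' welfare with Summit) = 420 − 414 = $6.

Summit pays $6.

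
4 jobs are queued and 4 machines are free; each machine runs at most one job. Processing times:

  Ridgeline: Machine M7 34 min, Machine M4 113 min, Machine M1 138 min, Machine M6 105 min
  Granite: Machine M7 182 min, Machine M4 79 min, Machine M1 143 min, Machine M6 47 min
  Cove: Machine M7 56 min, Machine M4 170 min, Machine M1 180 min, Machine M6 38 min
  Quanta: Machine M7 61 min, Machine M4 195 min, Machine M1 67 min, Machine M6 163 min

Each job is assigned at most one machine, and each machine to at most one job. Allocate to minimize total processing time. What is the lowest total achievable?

Min total: 218 min

This is a one-to-one assignment (minimum-cost bipartite matching).
Optimal: Ridgeline→Machine M7 (34 min), Granite→Machine M4 (79 min), Cove→Machine M6 (38 min), Quanta→Machine M1 (67 min) — total 34+79+38+67 = 218 min.
Row-greedy (each job in turn takes its cheapest remaining machine) gives 318 min, worse by 100.
Next-best assignment: Ridgeline→Machine M4, Granite→Machine M6, Cove→Machine M7, Quanta→Machine M1 = 283 min.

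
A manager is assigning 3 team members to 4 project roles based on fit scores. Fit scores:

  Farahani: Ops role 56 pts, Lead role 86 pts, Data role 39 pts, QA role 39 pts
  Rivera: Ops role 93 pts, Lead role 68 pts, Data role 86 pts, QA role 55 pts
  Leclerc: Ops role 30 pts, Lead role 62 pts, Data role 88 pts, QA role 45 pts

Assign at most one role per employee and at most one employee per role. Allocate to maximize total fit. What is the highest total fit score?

Max total: 267 pts

This is a one-to-one assignment (maximum-weight bipartite matching).
Optimal: Farahani→Lead role (86 pts), Rivera→Ops role (93 pts), Leclerc→Data role (88 pts) — total 86+93+88 = 267 pts.
Next-best assignment: Farahani→Lead role, Rivera→QA role, Leclerc→Data role = 229 pts.
No other one-to-one assignment exceeds 267 pts.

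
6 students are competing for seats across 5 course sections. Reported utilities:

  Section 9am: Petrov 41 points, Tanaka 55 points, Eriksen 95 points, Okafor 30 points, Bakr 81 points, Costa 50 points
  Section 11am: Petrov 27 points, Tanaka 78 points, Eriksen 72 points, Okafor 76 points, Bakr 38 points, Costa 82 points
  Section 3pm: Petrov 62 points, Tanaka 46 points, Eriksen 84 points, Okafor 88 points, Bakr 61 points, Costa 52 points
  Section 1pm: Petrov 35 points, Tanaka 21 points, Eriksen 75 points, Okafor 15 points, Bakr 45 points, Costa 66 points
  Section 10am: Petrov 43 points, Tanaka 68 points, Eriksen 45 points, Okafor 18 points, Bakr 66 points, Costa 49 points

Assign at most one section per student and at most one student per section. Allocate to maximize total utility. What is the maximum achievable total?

Optimal: Bakr→Section 9am (81 points), Costa→Section 11am (82 points), Okafor→Section 3pm (88 points), Eriksen→Section 1pm (75 points), Tanaka→Section 10am (68 points) — total 81+82+88+75+68 = 394 points.
Max-entry greedy (repeatedly take the single best remaining cell) gives 378 points, worse by 16.
Next-best assignment: Eriksen→Section 9am, Tanaka→Section 11am, Okafor→Section 3pm, Costa→Section 1pm, Bakr→Section 10am = 393 points.
Swapping Tanaka↔Costa (Tanaka→Section 11am 78 points, Costa→Section 10am 49 points) loses 23.
Checked against all permutations: 394 points is optimal.

Maximum total: 394 points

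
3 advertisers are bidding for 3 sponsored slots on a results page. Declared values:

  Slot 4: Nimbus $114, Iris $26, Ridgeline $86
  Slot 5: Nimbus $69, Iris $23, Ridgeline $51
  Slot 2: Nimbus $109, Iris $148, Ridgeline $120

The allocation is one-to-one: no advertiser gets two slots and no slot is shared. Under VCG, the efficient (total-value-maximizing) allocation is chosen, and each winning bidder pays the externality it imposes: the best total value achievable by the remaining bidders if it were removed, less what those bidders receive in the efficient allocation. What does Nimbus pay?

Efficient allocation: Nimbus→Slot 4 ($114), Iris→Slot 2 ($148), Ridgeline→Slot 5 ($51); total welfare W = $313.
Nimbus receives Slot 4 at value $114, so the others get W − 114 = $199.
Without Nimbus: best allocation of the remaining 2 bidders over all 3 slots is Iris→Slot 2 ($148), Ridgeline→Slot 4 ($86), total $234.
VCG payment = (others' best without Nimbus) − (others' welfare with Nimbus) = 234 − 199 = $35.

Nimbus pays $35.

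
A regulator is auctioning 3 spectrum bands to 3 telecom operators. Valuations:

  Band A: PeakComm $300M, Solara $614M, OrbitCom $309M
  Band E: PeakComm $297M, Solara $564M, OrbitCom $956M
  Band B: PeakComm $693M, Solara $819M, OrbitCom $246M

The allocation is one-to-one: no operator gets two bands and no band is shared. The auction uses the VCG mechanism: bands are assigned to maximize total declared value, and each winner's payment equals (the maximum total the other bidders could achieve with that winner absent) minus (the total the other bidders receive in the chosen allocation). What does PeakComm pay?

Efficient allocation: PeakComm→Band B ($693M), Solara→Band A ($614M), OrbitCom→Band E ($956M); total welfare W = $2263M.
PeakComm receives Band B at value $693M, so the others get W − 693 = $1570M.
Without PeakComm: best allocation of the remaining 2 bidders over all 3 bands is Solara→Band B ($819M), OrbitCom→Band E ($956M), total $1775M.
VCG payment = (others' best without PeakComm) − (others' welfare with PeakComm) = 1775 − 1570 = $205M.

PeakComm pays $205M.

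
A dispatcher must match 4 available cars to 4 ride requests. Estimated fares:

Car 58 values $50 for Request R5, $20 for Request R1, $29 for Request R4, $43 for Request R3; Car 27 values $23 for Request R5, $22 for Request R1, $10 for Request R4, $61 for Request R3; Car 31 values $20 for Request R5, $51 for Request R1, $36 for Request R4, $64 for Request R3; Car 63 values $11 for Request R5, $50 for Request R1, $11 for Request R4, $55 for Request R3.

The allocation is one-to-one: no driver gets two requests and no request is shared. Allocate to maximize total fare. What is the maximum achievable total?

Max total: $197

Optimal: Car 58→Request R5 ($50), Car 27→Request R3 ($61), Car 31→Request R4 ($36), Car 63→Request R1 ($50) — total 50+61+36+50 = $197.
Row-greedy (each driver in turn takes its best remaining request) gives $173, worse by 24.
Next-best assignment: Car 58→Request R5, Car 27→Request R4, Car 31→Request R3, Car 63→Request R1 = $174.
Swapping Car 58↔Car 27 (Car 58→Request R3 $43, Car 27→Request R5 $23) loses 45.
No other one-to-one assignment exceeds $197.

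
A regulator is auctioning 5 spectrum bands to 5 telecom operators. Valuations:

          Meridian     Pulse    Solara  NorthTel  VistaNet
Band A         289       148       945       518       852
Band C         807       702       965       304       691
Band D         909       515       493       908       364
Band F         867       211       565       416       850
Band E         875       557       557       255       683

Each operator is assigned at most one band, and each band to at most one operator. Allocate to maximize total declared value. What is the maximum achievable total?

This is the linear assignment problem.
Optimal: Meridian→Band E ($875M), Pulse→Band C ($702M), Solara→Band A ($945M), NorthTel→Band D ($908M), VistaNet→Band F ($850M) — total 875+702+945+908+850 = $4280M.
Column-greedy (each band in turn goes to its best remaining operator) gives $4067M, worse by 213.
Next-best assignment: Meridian→Band F, Pulse→Band E, Solara→Band C, NorthTel→Band D, VistaNet→Band A = $4149M.
No other one-to-one assignment exceeds $4280M.

Max total: $4280M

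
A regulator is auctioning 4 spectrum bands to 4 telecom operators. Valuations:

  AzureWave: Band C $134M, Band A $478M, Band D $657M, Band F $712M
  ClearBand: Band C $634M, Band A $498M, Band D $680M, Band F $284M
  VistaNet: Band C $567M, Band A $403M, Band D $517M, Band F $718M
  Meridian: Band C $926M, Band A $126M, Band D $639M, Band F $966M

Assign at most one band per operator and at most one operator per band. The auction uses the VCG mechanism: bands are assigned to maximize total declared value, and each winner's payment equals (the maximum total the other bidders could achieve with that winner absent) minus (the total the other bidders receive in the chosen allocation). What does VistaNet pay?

Efficient allocation: AzureWave→Band A ($478M), ClearBand→Band D ($680M), VistaNet→Band F ($718M), Meridian→Band C ($926M); total welfare W = $2802M.
VistaNet receives Band F at value $718M, so the others get W − 718 = $2084M.
Without VistaNet: best allocation of the remaining 3 bidders over all 4 bands is AzureWave→Band F ($712M), ClearBand→Band D ($680M), Meridian→Band C ($926M), total $2318M.
VCG payment = (others' best without VistaNet) − (others' welfare with VistaNet) = 2318 − 2084 = $234M.

VistaNet pays $234M.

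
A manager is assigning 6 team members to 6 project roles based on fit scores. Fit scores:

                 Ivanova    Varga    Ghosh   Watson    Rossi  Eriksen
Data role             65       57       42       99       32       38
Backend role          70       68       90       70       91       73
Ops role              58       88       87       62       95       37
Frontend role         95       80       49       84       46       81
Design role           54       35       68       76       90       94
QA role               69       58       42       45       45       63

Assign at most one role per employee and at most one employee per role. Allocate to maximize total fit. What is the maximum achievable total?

Treat this as an assignment problem: match each employee to one role.
Optimal: Ivanova→Frontend role (95 pts), Varga→QA role (58 pts), Ghosh→Backend role (90 pts), Watson→Data role (99 pts), Rossi→Ops role (95 pts), Eriksen→Design role (94 pts) — total 95+58+90+99+95+94 = 531 pts.
Row-greedy (each employee in turn takes its best remaining role) gives 525 pts, worse by 6.
Next-best assignment: Ivanova→QA role, Varga→Frontend role, Ghosh→Backend role, Watson→Data role, Rossi→Ops role, Eriksen→Design role = 527 pts.
Swapping Varga↔Ghosh (Varga→Backend role 68 pts, Ghosh→QA role 42 pts) loses 38.

Max total: 531 pts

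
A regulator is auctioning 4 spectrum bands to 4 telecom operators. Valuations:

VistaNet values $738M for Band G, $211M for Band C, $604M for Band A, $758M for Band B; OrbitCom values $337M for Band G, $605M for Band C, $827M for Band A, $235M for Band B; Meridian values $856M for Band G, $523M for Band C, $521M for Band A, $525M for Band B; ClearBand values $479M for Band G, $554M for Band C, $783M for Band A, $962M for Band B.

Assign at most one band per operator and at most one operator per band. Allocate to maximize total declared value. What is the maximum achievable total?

Optimal: VistaNet→Band G ($738M), OrbitCom→Band A ($827M), Meridian→Band C ($523M), ClearBand→Band B ($962M) — total 738+827+523+962 = $3050M.
Row-greedy (each operator in turn takes its best remaining band) gives $2995M, worse by 55.
Swapping ClearBand↔Meridian (ClearBand→Band C $554M, Meridian→Band B $525M) loses 406.
Checked against all permutations: $3050M is optimal.

Maximum total: $3050M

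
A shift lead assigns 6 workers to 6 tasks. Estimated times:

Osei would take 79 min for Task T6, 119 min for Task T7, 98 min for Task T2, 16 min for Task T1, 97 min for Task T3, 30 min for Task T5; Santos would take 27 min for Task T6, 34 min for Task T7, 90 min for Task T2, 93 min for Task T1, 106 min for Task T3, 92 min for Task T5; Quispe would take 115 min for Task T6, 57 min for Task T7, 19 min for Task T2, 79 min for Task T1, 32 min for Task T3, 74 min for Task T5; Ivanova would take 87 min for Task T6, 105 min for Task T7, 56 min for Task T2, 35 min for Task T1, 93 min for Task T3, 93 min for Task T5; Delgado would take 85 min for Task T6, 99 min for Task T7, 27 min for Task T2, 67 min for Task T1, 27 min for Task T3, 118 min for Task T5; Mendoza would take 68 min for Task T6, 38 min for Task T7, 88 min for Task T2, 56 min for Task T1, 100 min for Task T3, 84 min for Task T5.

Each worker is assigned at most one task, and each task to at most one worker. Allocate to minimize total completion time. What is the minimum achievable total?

Minimum total: 176 min

This is the linear assignment problem.
Optimal: Osei→Task T5 (30 min), Santos→Task T6 (27 min), Quispe→Task T2 (19 min), Ivanova→Task T1 (35 min), Delgado→Task T3 (27 min), Mendoza→Task T7 (38 min) — total 30+27+19+35+27+38 = 176 min.
Column-greedy (each task in turn goes to its cheapest remaining worker) gives 220 min, worse by 44.
Swapping Mendoza↔Santos (Mendoza→Task T6 68 min, Santos→Task T7 34 min) adds 37.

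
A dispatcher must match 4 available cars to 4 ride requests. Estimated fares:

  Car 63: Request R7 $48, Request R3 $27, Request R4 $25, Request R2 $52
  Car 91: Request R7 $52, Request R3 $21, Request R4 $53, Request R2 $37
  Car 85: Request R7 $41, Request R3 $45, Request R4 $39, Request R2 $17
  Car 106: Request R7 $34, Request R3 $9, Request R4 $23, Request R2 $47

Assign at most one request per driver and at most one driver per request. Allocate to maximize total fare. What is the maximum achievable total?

Max total: $193

Optimal: Car 63→Request R7 ($48), Car 91→Request R4 ($53), Car 85→Request R3 ($45), Car 106→Request R2 ($47) — total 48+53+45+47 = $193.
Row-greedy (each driver in turn takes its best remaining request) gives $184, worse by 9.
Checked against all permutations: $193 is optimal.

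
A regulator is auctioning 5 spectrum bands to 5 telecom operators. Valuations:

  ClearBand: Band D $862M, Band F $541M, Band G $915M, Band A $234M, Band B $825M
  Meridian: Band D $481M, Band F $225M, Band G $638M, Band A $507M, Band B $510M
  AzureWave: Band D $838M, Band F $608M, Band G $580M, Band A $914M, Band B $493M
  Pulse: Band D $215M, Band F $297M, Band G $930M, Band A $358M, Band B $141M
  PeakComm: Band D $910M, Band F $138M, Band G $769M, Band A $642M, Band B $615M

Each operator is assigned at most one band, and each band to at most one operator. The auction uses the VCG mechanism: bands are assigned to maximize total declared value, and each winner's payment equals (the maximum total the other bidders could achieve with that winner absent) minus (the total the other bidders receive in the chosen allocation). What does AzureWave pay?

Efficient allocation: ClearBand→Band F ($541M), Meridian→Band B ($510M), AzureWave→Band A ($914M), Pulse→Band G ($930M), PeakComm→Band D ($910M); total welfare W = $3805M.
AzureWave receives Band A at value $914M, so the others get W − 914 = $2891M.
Without AzureWave: best allocation of the remaining 4 bidders over all 5 bands is ClearBand→Band B ($825M), Meridian→Band A ($507M), Pulse→Band G ($930M), PeakComm→Band D ($910M), total $3172M.
VCG payment = (others' best without AzureWave) − (others' welfare with AzureWave) = 3172 − 2891 = $281M.

AzureWave pays $281M.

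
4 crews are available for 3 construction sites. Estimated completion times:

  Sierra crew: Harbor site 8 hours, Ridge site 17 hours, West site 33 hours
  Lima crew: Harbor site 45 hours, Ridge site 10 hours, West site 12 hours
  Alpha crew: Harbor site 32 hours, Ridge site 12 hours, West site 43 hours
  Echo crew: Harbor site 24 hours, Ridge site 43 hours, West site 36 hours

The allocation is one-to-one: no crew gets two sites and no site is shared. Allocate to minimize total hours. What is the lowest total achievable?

Minimum total: 32 hours

Optimal: Sierra crew→Harbor site (8 hours), Alpha crew→Ridge site (12 hours), Lima crew→West site (12 hours) — total 8+12+12 = 32 hours.
Row-greedy (each crew in turn takes its cheapest remaining site) gives 61 hours, worse by 29.
Next-best assignment: Echo crew→Harbor site, Alpha crew→Ridge site, Lima crew→West site = 48 hours.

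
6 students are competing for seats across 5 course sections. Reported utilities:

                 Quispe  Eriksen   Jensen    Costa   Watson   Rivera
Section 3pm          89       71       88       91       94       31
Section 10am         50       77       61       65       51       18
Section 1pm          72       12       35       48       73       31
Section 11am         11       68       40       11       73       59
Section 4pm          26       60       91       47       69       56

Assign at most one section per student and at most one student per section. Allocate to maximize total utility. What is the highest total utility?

Treat this as an assignment problem: match each student to one section.
Optimal: Costa→Section 3pm (91 points), Eriksen→Section 10am (77 points), Quispe→Section 1pm (72 points), Watson→Section 11am (73 points), Jensen→Section 4pm (91 points) — total 91+77+72+73+91 = 404 points.
Next-best assignment: Watson→Section 3pm, Eriksen→Section 10am, Quispe→Section 1pm, Rivera→Section 11am, Jensen→Section 4pm = 393 points.

Max total: 404 points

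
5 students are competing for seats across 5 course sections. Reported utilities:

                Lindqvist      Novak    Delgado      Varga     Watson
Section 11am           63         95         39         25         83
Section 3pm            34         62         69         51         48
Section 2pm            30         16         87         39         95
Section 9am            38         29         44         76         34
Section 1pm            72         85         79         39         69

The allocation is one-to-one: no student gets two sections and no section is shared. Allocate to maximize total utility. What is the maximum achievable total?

Optimal: Lindqvist→Section 1pm (72 points), Novak→Section 11am (95 points), Delgado→Section 3pm (69 points), Varga→Section 9am (76 points), Watson→Section 2pm (95 points) — total 72+95+69+76+95 = 407 points.
Row-greedy (each student in turn takes its best remaining section) gives 378 points, worse by 29.
Next-best assignment: Lindqvist→Section 11am, Novak→Section 1pm, Delgado→Section 3pm, Varga→Section 9am, Watson→Section 2pm = 388 points.
Swapping Novak↔Varga (Novak→Section 9am 29 points, Varga→Section 11am 25 points) loses 117.
No other one-to-one assignment exceeds 407 points.

Max total: 407 points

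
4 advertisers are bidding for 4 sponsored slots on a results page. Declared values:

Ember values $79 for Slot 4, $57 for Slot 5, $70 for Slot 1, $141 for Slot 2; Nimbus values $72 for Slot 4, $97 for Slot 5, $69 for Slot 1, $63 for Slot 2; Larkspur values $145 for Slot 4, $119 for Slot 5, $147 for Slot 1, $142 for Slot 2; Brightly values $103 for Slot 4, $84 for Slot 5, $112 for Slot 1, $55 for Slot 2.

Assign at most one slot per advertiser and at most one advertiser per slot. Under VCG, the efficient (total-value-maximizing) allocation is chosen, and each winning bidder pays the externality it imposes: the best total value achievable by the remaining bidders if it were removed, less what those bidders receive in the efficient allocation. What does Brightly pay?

Efficient allocation: Ember→Slot 2 ($141), Nimbus→Slot 5 ($97), Larkspur→Slot 4 ($145), Brightly→Slot 1 ($112); total welfare W = $495.
Brightly receives Slot 1 at value $112, so the others get W − 112 = $383.
Without Brightly: best allocation of the remaining 3 bidders over all 4 slots is Ember→Slot 2 ($141), Nimbus→Slot 5 ($97), Larkspur→Slot 1 ($147), total $385.
VCG payment = (others' best without Brightly) − (others' welfare with Brightly) = 385 − 383 = $2.

Brightly pays $2.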